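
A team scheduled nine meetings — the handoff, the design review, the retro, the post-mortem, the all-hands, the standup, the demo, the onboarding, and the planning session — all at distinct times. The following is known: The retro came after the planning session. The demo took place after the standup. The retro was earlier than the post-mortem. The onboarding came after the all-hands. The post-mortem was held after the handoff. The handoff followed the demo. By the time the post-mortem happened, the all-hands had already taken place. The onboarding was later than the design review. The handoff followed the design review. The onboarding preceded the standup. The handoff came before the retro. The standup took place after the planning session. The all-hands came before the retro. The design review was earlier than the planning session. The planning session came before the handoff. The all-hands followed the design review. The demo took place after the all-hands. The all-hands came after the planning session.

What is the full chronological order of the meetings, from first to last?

The constraints fix every adjacent pair, so only one ordering works:
the design review → the planning session → the all-hands → the onboarding → the standup → the demo → the handoff → the retro → the post-mortem.

the design review, the planning session, the all-hands, the onboarding, the standup, the demo, the handoff, the retro, the post-mortem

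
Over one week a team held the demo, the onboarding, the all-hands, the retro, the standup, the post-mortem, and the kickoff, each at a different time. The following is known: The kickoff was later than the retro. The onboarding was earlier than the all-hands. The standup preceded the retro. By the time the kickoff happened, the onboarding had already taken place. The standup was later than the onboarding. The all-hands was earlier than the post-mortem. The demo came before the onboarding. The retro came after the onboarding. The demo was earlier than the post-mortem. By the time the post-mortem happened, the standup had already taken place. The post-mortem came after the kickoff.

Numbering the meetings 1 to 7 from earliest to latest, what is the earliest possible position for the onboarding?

2

The demo must come before the onboarding — 1 forced predecessor.
Nothing else is forced ahead of the onboarding, so its earliest slot is position 1 + 1 = 2.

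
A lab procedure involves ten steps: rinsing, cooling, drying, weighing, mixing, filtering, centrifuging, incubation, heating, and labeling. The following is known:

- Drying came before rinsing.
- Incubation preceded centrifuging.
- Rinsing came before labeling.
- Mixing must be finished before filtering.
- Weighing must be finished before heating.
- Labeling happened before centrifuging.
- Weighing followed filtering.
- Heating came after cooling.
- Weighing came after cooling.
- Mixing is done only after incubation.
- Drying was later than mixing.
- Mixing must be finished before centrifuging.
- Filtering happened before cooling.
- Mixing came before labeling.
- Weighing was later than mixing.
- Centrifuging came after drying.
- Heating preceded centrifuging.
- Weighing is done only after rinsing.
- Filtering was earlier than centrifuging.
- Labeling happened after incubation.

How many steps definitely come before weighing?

Directly stated before weighing: cooling, filtering, mixing, and rinsing.
Drying reaches weighing via drying → rinsing → weighing.
Incubation reaches weighing via incubation → mixing → weighing.
No chain forces heating (or any of the others) ahead of weighing.
That's cooling, drying, filtering, incubation, mixing, and rinsing — 6 in all.

6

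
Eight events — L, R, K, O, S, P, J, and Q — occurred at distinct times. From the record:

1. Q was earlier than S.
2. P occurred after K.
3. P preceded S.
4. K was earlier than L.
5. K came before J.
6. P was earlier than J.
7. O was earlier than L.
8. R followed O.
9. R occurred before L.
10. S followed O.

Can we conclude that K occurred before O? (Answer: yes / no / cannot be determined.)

cannot be determined

No chain of stated constraints runs from K to O, and none runs from O to K either.
So the relative order of K and O is not fixed by the given facts.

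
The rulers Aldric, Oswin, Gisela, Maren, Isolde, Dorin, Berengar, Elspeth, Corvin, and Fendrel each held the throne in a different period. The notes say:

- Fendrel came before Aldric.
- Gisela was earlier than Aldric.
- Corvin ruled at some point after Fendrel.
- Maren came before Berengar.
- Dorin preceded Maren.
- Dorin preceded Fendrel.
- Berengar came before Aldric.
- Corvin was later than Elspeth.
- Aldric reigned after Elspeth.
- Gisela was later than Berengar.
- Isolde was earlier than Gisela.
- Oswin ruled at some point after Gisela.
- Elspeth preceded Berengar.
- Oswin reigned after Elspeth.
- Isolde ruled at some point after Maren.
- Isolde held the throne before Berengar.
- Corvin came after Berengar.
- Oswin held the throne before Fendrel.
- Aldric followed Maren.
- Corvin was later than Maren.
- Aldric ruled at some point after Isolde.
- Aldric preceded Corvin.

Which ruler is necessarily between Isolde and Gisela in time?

Berengar

Tracing the constraints gives Isolde → Berengar → Gisela, so Berengar sits after Isolde and before Gisela.
No other ruler is forced both after Isolde and before Gisela.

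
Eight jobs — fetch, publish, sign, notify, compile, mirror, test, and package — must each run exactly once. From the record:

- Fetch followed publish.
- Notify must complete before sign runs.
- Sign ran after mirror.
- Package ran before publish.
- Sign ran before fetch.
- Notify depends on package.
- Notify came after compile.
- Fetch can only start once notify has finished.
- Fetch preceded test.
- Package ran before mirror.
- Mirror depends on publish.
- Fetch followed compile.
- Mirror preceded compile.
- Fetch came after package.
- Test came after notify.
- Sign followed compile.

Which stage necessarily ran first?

package

Package has a chain of constraints placing it before every other stage, so package must be first.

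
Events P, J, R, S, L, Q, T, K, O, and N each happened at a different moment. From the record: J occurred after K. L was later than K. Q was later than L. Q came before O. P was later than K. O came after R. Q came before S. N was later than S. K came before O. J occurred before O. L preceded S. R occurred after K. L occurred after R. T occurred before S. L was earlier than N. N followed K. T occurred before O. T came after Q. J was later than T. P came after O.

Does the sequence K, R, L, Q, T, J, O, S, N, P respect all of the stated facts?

Check each stated constraint against the proposed order — e.g. K is ahead of N; K is ahead of P. Every pair is in the required order; nothing is violated.

yes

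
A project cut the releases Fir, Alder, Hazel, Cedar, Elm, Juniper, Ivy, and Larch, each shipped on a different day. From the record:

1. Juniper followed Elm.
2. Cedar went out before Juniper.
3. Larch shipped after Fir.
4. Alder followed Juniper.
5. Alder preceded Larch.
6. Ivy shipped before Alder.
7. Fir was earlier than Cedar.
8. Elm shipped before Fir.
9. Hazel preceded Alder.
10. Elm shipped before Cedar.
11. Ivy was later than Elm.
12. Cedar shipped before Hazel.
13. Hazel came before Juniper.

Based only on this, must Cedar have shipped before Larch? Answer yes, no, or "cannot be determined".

yes

Chain the constraints: Cedar → Hazel → Alder → Larch. Each link is directly stated, so Cedar comes before Larch.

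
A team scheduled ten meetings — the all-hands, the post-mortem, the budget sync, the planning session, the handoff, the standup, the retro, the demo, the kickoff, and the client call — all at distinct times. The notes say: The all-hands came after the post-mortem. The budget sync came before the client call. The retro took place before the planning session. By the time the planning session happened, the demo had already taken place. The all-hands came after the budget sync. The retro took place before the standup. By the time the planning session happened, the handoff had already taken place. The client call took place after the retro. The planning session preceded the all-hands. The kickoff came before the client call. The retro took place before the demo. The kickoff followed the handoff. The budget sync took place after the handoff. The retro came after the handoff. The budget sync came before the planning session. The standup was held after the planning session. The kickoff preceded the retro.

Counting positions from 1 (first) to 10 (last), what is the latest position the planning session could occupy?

8

The planning session must come before the all-hands and the standup — 2 meetings forced after it.
Everything else can be placed before the planning session in some valid order, so the planning session can sit as late as position 10 − 2 = 8.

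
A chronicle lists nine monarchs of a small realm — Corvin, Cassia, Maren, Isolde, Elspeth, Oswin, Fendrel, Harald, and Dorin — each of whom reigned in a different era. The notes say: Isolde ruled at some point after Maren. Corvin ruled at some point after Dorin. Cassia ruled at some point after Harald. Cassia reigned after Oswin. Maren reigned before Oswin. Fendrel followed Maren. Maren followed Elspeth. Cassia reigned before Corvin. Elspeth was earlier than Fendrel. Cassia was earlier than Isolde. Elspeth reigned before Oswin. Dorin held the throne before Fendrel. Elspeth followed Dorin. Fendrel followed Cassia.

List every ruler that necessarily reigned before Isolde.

Cassia, Dorin, Elspeth, Harald, Maren, Oswin

Directly stated before Isolde: Cassia and Maren.
Dorin reaches Isolde via Dorin → Elspeth → Maren → Isolde.
Elspeth reaches Isolde via Elspeth → Maren → Isolde.
Harald reaches Isolde via Harald → Cassia → Isolde.
Likewise Oswin reaches Isolde by chaining the stated constraints.
No chain forces Fendrel (or any of the others) ahead of Isolde.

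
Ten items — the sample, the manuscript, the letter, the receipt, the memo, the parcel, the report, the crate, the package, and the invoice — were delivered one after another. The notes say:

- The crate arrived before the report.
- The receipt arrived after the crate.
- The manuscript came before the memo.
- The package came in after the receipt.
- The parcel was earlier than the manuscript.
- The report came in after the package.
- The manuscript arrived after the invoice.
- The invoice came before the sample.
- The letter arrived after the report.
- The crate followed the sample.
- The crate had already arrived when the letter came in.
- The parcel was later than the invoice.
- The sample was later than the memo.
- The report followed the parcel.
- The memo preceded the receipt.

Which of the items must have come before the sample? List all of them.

Directly stated before the sample: the invoice and the memo.
The manuscript reaches the sample via the manuscript → the memo → the sample.
The parcel reaches the sample via the parcel → the manuscript → the memo → the sample.

the invoice, the manuscript, the memo, the parcel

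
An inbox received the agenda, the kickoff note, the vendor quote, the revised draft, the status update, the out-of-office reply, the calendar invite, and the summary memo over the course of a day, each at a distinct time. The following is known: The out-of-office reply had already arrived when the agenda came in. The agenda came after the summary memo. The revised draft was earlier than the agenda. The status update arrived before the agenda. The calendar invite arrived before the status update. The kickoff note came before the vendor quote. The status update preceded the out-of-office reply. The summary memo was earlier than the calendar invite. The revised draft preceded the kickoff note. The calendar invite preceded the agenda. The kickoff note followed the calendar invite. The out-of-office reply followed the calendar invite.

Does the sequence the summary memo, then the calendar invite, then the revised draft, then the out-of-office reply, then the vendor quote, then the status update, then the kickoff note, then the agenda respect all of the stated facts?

no

The constraints require the kickoff note before the vendor quote, but in the proposed sequence the vendor quote appears ahead of the kickoff note. That one violation is enough.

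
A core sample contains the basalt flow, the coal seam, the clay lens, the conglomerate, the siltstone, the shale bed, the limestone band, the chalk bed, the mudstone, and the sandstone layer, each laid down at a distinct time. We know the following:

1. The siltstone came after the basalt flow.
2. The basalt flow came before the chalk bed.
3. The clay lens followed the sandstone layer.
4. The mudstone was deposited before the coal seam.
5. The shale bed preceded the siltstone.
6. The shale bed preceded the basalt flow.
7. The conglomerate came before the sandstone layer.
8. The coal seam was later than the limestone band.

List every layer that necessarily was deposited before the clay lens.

Directly stated before the clay lens: the sandstone layer.
The conglomerate reaches the clay lens via the conglomerate → the sandstone layer → the clay lens.
No chain forces the shale bed (or any of the others) ahead of the clay lens.

the conglomerate, the sandstone layer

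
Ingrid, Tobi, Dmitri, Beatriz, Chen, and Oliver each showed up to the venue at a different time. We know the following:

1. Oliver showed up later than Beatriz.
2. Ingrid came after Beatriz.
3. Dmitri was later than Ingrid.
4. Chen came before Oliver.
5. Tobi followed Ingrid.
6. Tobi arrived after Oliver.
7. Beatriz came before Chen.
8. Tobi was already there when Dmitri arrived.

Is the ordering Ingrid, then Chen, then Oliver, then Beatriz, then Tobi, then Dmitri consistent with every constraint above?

no

The constraints require Beatriz before Oliver, but in the proposed sequence Oliver appears ahead of Beatriz. That one violation is enough.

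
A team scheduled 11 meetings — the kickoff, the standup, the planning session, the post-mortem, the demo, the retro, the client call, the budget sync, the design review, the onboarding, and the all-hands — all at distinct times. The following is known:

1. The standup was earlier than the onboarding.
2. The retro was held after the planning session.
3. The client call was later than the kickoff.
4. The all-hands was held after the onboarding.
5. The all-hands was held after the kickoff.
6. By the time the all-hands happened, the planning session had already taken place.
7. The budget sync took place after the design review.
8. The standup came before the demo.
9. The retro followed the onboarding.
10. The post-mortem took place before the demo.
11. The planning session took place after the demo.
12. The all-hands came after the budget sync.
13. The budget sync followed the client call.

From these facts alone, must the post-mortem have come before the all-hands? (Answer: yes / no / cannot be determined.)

Chain the constraints: the post-mortem → the demo → the planning session → the all-hands. Each link is directly stated, so the post-mortem comes before the all-hands.

yes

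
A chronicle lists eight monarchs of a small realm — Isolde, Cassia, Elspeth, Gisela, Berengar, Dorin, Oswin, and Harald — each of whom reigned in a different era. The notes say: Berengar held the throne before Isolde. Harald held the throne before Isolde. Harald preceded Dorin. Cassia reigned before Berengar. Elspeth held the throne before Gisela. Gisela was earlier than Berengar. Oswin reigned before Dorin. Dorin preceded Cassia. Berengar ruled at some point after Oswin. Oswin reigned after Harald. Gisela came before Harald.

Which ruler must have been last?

Isolde

Every other ruler has a chain of constraints placing them before Isolde, so Isolde is last.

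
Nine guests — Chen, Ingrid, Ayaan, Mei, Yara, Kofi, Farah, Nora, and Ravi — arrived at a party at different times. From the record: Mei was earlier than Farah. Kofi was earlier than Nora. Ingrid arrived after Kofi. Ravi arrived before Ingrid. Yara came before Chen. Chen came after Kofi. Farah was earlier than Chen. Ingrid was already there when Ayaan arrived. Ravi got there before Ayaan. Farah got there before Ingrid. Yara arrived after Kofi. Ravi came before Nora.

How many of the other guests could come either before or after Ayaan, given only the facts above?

3

Forced before Ayaan: Farah, Ingrid, Kofi, Mei, and Ravi.
That leaves Chen, Nora, and Yara with no forced order relative to Ayaan — 3.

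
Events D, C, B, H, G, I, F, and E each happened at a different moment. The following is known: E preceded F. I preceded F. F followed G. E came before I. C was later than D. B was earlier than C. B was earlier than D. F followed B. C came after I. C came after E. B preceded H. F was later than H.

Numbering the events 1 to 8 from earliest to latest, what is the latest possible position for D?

D must come before C — 1 event forced after it.
Everything else can be placed before D in some valid order, so D can sit as late as position 8 − 1 = 7.

7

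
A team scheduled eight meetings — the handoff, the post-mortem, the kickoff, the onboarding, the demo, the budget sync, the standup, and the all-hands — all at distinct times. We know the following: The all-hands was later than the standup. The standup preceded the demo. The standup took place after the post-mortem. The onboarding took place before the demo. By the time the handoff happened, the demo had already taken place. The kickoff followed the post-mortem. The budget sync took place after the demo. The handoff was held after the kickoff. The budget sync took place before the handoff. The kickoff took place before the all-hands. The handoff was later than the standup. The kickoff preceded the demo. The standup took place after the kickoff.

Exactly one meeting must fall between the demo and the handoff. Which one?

Tracing the constraints gives the demo → the budget sync → the handoff, so the budget sync sits after the demo and before the handoff.
No other meeting is forced both after the demo and before the handoff.

the budget sync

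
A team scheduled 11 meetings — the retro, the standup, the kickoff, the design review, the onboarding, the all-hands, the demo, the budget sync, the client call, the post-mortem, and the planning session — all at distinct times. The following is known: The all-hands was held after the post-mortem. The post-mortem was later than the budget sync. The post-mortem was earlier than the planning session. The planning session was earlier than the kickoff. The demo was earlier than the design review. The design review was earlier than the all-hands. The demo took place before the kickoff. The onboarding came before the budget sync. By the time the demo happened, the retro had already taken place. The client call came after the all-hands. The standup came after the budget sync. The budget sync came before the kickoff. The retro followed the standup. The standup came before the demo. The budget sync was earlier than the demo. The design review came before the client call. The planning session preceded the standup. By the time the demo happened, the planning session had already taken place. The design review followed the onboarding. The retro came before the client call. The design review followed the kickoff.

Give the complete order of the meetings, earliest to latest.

the onboarding, the budget sync, the post-mortem, the planning session, the standup, the retro, the demo, the kickoff, the design review, the all-hands, the client call

The constraints fix every adjacent pair, so only one ordering works:
the onboarding → the budget sync → the post-mortem → the planning session → the standup → the retro → the demo → the kickoff → the design review → the all-hands → the client call.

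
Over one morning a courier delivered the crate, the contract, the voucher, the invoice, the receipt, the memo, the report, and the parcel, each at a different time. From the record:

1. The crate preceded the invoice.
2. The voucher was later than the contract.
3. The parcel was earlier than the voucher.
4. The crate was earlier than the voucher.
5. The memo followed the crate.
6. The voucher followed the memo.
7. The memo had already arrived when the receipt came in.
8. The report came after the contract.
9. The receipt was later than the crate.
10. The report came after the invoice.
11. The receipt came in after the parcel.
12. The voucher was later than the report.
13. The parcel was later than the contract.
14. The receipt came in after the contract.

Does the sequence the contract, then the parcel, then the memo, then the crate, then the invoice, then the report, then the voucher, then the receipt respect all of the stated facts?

The constraints require the crate before the memo, but in the proposed sequence the memo appears ahead of the crate. That one violation is enough.

no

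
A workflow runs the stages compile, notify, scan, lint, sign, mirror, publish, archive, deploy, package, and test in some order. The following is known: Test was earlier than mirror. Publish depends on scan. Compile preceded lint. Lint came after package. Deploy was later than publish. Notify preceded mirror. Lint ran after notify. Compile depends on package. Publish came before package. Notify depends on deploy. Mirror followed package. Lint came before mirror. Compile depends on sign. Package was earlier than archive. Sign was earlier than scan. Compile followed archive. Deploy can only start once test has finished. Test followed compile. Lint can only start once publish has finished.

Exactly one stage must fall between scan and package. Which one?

publish

Tracing the constraints gives scan → publish → package, so publish sits after scan and before package.
No other stage is forced both after scan and before package.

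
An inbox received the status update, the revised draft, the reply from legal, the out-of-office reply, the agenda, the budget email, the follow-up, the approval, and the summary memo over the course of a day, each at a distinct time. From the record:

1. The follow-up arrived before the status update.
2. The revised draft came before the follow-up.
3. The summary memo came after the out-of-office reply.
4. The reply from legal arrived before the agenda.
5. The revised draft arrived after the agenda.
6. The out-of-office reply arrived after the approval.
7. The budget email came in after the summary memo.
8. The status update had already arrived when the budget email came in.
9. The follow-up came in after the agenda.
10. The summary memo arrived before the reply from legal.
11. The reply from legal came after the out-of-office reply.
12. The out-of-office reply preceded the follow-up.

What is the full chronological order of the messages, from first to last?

the approval, the out-of-office reply, the summary memo, the reply from legal, the agenda, the revised draft, the follow-up, the status update, the budget email

The constraints fix every adjacent pair, so only one ordering works:
the approval → the out-of-office reply → the summary memo → the reply from legal → the agenda → the revised draft → the follow-up → the status update → the budget email.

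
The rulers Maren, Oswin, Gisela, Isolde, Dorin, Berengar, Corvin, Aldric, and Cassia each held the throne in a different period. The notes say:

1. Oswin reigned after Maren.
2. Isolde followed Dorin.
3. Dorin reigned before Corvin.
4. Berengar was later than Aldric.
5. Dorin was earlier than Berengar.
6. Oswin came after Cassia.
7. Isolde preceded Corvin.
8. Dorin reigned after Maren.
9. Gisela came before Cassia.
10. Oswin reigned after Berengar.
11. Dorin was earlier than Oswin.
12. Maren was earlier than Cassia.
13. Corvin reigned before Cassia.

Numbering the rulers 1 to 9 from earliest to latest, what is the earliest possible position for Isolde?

Dorin and Maren must both come before Isolde — 2 forced predecessors.
Nothing else is forced ahead of Isolde, so their earliest slot is position 2 + 1 = 3.

3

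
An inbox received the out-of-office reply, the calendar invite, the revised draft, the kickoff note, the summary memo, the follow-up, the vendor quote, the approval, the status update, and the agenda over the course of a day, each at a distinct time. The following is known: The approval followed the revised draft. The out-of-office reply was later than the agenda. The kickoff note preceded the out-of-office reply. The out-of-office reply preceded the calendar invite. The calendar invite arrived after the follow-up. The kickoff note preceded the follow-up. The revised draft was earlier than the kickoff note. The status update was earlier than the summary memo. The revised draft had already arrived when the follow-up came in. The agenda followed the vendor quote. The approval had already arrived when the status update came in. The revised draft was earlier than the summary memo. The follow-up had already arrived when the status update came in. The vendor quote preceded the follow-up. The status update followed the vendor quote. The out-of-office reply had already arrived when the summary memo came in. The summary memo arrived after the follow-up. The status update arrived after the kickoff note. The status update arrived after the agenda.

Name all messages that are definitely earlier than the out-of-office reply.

Directly stated before the out-of-office reply: the agenda and the kickoff note.
The revised draft reaches the out-of-office reply via the revised draft → the kickoff note → the out-of-office reply.
The vendor quote reaches the out-of-office reply via the vendor quote → the agenda → the out-of-office reply.
No chain forces the status update (or any of the others) ahead of the out-of-office reply.

the agenda, the kickoff note, the revised draft, the vendor quote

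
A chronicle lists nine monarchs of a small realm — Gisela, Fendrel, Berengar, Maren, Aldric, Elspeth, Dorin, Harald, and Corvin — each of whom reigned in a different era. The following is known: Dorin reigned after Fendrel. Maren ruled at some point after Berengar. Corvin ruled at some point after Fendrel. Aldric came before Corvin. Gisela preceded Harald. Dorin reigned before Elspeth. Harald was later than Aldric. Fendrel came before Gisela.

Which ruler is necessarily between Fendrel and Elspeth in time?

Tracing the constraints gives Fendrel → Dorin → Elspeth, so Dorin sits after Fendrel and before Elspeth.
No other ruler is forced both after Fendrel and before Elspeth.

Dorin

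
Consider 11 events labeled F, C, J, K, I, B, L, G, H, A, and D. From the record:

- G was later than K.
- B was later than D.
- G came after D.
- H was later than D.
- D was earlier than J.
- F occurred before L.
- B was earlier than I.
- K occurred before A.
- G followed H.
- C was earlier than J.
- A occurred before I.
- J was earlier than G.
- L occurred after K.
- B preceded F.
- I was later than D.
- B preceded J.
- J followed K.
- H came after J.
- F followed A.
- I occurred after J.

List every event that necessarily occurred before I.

Directly stated before I: A, B, D, and J.
C reaches I via C → J → I.
K reaches I via K → J → I.

A, B, C, D, J, K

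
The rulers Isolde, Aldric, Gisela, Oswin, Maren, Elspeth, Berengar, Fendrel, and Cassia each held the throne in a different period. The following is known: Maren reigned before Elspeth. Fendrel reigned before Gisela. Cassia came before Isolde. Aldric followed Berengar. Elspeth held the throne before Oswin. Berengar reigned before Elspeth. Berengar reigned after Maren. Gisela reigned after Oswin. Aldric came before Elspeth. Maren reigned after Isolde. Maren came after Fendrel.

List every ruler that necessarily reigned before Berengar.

Cassia, Fendrel, Isolde, Maren

Directly stated before Berengar: Maren.
Cassia reaches Berengar via Cassia → Isolde → Maren → Berengar.
Fendrel reaches Berengar via Fendrel → Maren → Berengar.
Isolde reaches Berengar via Isolde → Maren → Berengar.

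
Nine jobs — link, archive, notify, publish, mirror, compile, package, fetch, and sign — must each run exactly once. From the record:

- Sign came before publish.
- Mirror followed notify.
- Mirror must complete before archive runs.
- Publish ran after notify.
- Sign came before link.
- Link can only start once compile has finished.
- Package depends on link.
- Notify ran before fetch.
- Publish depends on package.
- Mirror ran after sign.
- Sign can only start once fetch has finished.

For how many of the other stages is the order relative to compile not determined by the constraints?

Forced after compile: link, package, and publish.
That leaves archive, fetch, mirror, notify, and sign with no forced order relative to compile — 5.

5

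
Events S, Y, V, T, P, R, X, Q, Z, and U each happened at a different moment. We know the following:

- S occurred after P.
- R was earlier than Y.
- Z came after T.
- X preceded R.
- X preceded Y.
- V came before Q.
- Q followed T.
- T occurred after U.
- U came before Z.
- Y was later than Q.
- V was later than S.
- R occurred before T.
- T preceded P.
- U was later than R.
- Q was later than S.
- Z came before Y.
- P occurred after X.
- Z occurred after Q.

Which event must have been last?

Y

Every other event has a chain of constraints placing it before Y, so Y is last.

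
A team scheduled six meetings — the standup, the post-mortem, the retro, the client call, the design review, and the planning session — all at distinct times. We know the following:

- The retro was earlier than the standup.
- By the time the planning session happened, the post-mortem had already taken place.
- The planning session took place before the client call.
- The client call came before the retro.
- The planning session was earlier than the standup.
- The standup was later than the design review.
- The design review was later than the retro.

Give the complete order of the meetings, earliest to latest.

The constraints fix every adjacent pair, so only one ordering works:
the post-mortem → the planning session → the client call → the retro → the design review → the standup.

the post-mortem, the planning session, the client call, the retro, the design review, the standup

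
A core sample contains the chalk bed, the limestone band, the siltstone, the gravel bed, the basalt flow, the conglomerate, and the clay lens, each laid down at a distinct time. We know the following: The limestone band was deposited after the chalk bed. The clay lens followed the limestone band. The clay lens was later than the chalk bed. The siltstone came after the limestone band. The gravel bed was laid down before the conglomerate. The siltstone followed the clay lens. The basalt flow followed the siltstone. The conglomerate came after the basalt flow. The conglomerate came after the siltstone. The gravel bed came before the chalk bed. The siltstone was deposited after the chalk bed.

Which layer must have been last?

Every other layer has a chain of constraints placing it before the conglomerate, so the conglomerate is last.

the conglomerate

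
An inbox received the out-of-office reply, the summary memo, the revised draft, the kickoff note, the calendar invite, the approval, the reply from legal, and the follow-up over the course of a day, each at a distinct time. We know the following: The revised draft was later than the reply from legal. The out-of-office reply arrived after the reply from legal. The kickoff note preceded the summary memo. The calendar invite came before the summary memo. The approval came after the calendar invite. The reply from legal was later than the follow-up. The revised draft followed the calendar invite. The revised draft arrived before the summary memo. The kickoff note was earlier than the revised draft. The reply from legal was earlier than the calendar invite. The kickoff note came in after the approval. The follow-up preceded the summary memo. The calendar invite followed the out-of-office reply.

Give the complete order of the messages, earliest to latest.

The constraints fix every adjacent pair, so only one ordering works:
the follow-up → the reply from legal → the out-of-office reply → the calendar invite → the approval → the kickoff note → the revised draft → the summary memo.

the follow-up, the reply from legal, the out-of-office reply, the calendar invite, the approval, the kickoff note, the revised draft, the summary memo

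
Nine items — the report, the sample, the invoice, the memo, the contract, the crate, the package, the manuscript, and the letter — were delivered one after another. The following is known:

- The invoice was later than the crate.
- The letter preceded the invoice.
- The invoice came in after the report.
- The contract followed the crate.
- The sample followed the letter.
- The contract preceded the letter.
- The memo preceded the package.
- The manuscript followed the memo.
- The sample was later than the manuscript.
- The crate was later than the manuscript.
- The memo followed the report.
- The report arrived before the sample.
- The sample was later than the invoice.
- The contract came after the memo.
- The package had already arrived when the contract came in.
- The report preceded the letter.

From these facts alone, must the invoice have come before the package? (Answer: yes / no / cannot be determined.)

Tracing the constraints gives the package → the contract → the letter → the invoice, so the package must come before the invoice.
That means the invoice cannot be before the package.

no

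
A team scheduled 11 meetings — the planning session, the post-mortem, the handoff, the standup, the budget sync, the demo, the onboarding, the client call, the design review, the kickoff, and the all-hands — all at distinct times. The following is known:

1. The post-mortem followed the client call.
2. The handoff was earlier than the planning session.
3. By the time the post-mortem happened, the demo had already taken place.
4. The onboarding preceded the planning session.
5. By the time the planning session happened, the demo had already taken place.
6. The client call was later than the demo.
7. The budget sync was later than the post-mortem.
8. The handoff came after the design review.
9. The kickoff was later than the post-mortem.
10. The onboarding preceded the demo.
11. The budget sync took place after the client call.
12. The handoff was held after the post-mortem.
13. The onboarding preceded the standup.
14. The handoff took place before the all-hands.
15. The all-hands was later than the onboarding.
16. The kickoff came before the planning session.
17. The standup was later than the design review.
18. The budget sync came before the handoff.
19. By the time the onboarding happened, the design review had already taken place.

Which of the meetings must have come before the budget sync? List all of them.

the client call, the demo, the design review, the onboarding, the post-mortem

Directly stated before the budget sync: the client call and the post-mortem.
The demo reaches the budget sync via the demo → the client call → the budget sync.
The design review reaches the budget sync via the design review → the onboarding → the demo → the client call → the budget sync.
The onboarding reaches the budget sync via the onboarding → the demo → the client call → the budget sync.
No chain forces the planning session (or any of the others) ahead of the budget sync.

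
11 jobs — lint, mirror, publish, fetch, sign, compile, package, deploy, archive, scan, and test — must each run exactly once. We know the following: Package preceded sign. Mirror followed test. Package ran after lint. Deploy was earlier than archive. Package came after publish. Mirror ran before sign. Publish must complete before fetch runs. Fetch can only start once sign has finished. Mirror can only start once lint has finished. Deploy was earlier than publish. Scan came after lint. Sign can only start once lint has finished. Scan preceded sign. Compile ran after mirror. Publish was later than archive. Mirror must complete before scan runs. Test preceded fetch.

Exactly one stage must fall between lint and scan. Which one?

Tracing the constraints gives lint → mirror → scan, so mirror sits after lint and before scan.
No other stage is forced both after lint and before scan.

mirror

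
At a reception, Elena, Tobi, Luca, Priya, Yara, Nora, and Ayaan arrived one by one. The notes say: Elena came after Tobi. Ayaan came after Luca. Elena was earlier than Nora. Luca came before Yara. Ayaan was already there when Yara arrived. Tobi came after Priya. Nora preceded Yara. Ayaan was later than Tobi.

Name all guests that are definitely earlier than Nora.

Directly stated before Nora: Elena.
Priya reaches Nora via Priya → Tobi → Elena → Nora.
Tobi reaches Nora via Tobi → Elena → Nora.

Elena, Priya, Tobi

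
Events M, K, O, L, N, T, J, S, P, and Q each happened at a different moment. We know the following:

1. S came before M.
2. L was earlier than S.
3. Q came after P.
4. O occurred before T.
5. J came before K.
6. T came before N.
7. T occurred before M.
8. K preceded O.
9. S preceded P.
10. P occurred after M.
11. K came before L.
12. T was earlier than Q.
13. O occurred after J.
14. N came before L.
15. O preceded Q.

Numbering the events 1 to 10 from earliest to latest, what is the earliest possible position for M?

8

J, K, L, N, O, S, and T must all come before M — 7 forced predecessors.
Nothing else is forced ahead of M, so its earliest slot is position 7 + 1 = 8.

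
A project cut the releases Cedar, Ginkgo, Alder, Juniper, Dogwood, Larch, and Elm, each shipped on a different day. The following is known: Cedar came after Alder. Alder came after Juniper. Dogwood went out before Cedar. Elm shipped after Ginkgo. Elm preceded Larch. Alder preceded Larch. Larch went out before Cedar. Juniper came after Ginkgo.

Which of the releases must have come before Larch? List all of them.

Alder, Elm, Ginkgo, Juniper

Directly stated before Larch: Alder and Elm.
Ginkgo reaches Larch via Ginkgo → Elm → Larch.
Juniper reaches Larch via Juniper → Alder → Larch.
No chain forces Dogwood (or any of the others) ahead of Larch.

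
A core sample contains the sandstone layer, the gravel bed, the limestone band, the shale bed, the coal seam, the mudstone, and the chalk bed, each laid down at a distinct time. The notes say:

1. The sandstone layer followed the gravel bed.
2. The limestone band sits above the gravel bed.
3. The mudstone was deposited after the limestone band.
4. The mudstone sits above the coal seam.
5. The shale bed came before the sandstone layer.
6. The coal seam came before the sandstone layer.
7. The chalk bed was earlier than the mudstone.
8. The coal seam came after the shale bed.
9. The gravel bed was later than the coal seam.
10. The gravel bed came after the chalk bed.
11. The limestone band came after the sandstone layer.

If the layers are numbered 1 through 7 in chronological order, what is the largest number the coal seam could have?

3

The coal seam must come before the gravel bed, the limestone band, the mudstone, and the sandstone layer — 4 layers forced after it.
Everything else can be placed before the coal seam in some valid order, so the coal seam can sit as late as position 7 − 4 = 3.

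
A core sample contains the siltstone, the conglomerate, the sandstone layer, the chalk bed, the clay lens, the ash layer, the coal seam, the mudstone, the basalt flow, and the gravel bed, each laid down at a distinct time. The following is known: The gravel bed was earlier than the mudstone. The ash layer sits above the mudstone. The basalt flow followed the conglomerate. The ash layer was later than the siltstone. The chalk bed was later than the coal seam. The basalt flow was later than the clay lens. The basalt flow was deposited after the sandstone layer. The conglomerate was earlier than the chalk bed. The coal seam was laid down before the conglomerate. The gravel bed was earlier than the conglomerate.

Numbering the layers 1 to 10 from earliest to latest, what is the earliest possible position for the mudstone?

2

The gravel bed must come before the mudstone — 1 forced predecessor.
Nothing else is forced ahead of the mudstone, so its earliest slot is position 1 + 1 = 2.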